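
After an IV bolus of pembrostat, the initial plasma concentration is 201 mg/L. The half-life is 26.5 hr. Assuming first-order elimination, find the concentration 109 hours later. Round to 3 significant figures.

k = ln 2 / 26.5 = 0.02616 hr⁻¹
C(t) = C₀ e^(−kt) = 201 × e^(−0.02616 × 109) = 201 × e^(−2.851) = 201 × 0.05778 ≈ 11.6 mg/L

11.6 mg/L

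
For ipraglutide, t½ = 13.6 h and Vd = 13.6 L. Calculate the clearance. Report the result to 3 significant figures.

0.693 L/h

k = ln 2 / t½ = ln 2 / 13.6 = 0.05097 h⁻¹
CL = k · V = 0.05097 × 13.6 ≈ 0.693 L/h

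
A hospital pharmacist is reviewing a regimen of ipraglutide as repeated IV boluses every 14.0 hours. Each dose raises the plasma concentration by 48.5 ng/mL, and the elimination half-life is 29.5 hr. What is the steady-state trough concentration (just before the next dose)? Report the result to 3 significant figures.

125 ng/mL

k = ln 2 / 29.5 = 0.02350 hr⁻¹
Fraction remaining after one interval: e^(−kτ) = e^(−0.02350 × 14.0) = 0.7197
R = 1 / (1 − 0.7197) = 3.567
Css,max = 48.5 × 3.567 = 173.0 ng/mL
Css,min = Css,max × e^(−kτ) = 173.0 × 0.7197 ≈ 125 ng/mL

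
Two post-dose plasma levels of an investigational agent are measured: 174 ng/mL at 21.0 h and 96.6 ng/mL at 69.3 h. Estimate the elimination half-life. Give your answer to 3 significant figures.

k = ln(C₁/C₂) / (t₂ − t₁) = ln(174/96.6) / (69.3 − 21.0)
  = 0.5885 / 48.30 = 0.01218 h⁻¹
t½ = ln 2 / k = ln 2 / 0.01218 ≈ 56.9 hours

56.9 hours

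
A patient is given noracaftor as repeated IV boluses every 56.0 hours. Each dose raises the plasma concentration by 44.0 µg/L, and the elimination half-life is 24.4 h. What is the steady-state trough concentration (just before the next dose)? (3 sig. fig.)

k = ln 2 / 24.4 = 0.02841 h⁻¹
Fraction remaining after one interval: e^(−kτ) = e^(−0.02841 × 56.0) = 0.2038
R = 1 / (1 − 0.2038) = 1.256
Css,max = 44.0 × 1.256 = 55.26 µg/L
Css,min = Css,max × e^(−kτ) = 55.26 × 0.2038 ≈ 11.3 µg/L

11.3 µg/L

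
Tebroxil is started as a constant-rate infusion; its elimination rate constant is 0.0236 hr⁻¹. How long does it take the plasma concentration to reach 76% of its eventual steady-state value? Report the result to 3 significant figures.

60.5 hours

f = 1 − e^(−kt)  ⇒  t = −ln(1 − f) / k
t = −ln(1 − 0.76) / 0.02360 = 1.427 / 0.02360 ≈ 60.5 hours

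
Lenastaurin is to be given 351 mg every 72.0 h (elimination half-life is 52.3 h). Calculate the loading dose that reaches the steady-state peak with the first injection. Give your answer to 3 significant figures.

571 mg

k = ln 2 / 52.3 = 0.01325 h⁻¹
Accumulation ratio R = 1 / (1 − e^(−kτ)) = 1 / (1 − e^(−0.01325×72.0)) = 1 / (1 − 0.3851) = 1.626
Loading dose = maintenance dose × R = 351 × 1.626 ≈ 571 mg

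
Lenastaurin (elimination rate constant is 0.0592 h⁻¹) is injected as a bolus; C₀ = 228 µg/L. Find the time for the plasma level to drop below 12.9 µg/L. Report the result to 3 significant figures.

C(t) = C₀ e^(−kt)  ⇒  t = ln(C₀/C) / k
t = ln(228/12.9) / 0.05920 = 2.872 / 0.05920 ≈ 48.5 hours

48.5 hours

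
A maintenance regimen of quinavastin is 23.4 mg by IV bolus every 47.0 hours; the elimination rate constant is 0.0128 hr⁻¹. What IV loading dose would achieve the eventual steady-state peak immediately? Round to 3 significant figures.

Accumulation ratio R = 1 / (1 − e^(−kτ)) = 1 / (1 − e^(−0.01280×47.0)) = 1 / (1 − 0.5479) = 2.212
Loading dose = maintenance dose × R = 23.4 × 2.212 ≈ 51.8 mg

51.8 mg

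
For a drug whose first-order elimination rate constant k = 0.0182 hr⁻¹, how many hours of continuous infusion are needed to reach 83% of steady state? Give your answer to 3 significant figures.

97.4 hours

f = 1 − e^(−kt)  ⇒  t = −ln(1 − f) / k
t = −ln(1 − 0.83) / 0.01820 = 1.772 / 0.01820 ≈ 97.4 hours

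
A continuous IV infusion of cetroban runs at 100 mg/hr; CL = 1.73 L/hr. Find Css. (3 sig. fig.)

57.8 mg/L

Css = infusion rate / CL = 100 / 1.73 ≈ 57.8 mg/L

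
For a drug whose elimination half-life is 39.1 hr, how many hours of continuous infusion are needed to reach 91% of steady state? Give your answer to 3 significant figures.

k = ln 2 / 39.1 = 0.01773 hr⁻¹
f = 1 − e^(−kt)  ⇒  t = −ln(1 − f) / k
t = −ln(1 − 0.91) / 0.01773 = 2.408 / 0.01773 ≈ 136 hours

136 hours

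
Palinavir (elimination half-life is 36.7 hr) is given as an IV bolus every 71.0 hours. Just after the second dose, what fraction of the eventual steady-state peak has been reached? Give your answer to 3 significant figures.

k = ln 2 / 36.7 = 0.01889 hr⁻¹
f_n = 1 − e^(−nkτ) = 1 − e^(−2 × 0.01889 × 71.0) = 1 − e^(−2.682) = 1 − 0.06843 ≈ 0.932

0.932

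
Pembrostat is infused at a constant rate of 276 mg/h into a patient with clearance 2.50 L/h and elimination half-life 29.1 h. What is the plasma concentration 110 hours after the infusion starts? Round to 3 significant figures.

Css = rate / CL = 276 / 2.50 = 110.4 µg/mL
k = ln 2 / 29.1 = 0.02382 h⁻¹
C(t) = Css (1 − e^(−kt)) = 110.4 × (1 − e^(−2.620)) = 110.4 × 0.9272 ≈ 102 µg/mL

102 µg/mL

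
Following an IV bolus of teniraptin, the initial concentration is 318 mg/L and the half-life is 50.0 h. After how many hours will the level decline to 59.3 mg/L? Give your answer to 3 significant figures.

k = ln 2 / 50.0 = 0.01386 h⁻¹
C(t) = C₀ e^(−kt)  ⇒  t = ln(C₀/C) / k
t = ln(318/59.3) / 0.01386 = 1.679 / 0.01386 ≈ 121 hours

121 hours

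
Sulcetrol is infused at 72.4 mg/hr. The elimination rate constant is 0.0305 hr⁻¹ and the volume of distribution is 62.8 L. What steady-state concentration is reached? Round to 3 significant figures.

CL = k · V = 0.0305 × 62.8 = 1.915 L/hr
Css = rate / CL = 72.4 / 1.915 ≈ 37.8 µg/mL

37.8 µg/mL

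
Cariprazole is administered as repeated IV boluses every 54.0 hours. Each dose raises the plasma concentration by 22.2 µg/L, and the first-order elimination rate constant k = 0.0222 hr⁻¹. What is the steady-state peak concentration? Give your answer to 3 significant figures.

31.8 µg/L

Fraction remaining after one interval: e^(−kτ) = e^(−0.02220 × 54.0) = 0.3016
R = 1 / (1 − 0.3016) = 1.432
Css,max = 22.2 × 1.432 ≈ 31.8 µg/L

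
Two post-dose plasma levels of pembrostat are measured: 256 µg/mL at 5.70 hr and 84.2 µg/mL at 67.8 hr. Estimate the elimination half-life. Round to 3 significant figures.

k = ln(C₁/C₂) / (t₂ − t₁) = ln(256/84.2) / (67.8 − 5.70)
  = 1.112 / 62.10 = 0.01791 hr⁻¹
t½ = ln 2 / k = ln 2 / 0.01791 ≈ 38.7 hours

38.7 hours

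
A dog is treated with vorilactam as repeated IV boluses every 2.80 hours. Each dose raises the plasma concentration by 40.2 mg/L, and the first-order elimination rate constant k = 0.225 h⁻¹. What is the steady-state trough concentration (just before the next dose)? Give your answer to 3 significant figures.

45.8 mg/L

Fraction remaining after one interval: e^(−kτ) = e^(−0.2250 × 2.80) = 0.5326
R = 1 / (1 − 0.5326) = 2.139
Css,max = 40.2 × 2.139 = 86.01 mg/L
Css,min = Css,max × e^(−kτ) = 86.01 × 0.5326 ≈ 45.8 mg/L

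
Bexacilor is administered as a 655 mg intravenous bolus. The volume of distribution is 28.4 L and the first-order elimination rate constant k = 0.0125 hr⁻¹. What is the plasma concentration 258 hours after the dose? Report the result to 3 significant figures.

C₀ = dose / V = 655 / 28.4 = 23.06 mg/L
C(t) = C₀ e^(−kt) = 23.06 × e^(−0.01250 × 258) = 23.06 × e^(−3.225) = 23.06 × 0.03976 ≈ 0.917 mg/L

0.917 mg/L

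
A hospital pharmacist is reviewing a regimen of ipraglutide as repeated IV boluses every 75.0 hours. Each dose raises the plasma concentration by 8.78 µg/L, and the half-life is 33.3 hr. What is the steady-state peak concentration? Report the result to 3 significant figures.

11.1 µg/L

k = ln 2 / 33.3 = 0.02082 hr⁻¹
Fraction remaining after one interval: e^(−kτ) = e^(−0.02082 × 75.0) = 0.2099
R = 1 / (1 − 0.2099) = 1.266
Css,max = 8.78 × 1.266 ≈ 11.1 µg/L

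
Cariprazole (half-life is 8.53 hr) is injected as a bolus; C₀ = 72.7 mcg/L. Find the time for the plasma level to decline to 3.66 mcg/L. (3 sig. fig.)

36.8 hours

k = ln 2 / 8.53 = 0.08126 hr⁻¹
C(t) = C₀ e^(−kt)  ⇒  t = ln(C₀/C) / k
t = ln(72.7/3.66) / 0.08126 = 2.989 / 0.08126 ≈ 36.8 hours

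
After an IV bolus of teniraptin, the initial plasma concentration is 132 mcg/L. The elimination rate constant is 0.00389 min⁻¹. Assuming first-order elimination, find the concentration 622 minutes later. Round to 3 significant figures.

11.7 mcg/L

C(t) = C₀ e^(−kt) = 132 × e^(−0.003890 × 622) = 132 × e^(−2.420) = 132 × 0.08896 ≈ 11.7 mcg/L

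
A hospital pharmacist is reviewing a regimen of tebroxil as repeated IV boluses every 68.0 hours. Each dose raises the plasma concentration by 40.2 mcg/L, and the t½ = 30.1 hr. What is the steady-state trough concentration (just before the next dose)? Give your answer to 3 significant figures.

10.6 mcg/L

k = ln 2 / 30.1 = 0.02303 hr⁻¹
Fraction remaining after one interval: e^(−kτ) = e^(−0.02303 × 68.0) = 0.2089
R = 1 / (1 − 0.2089) = 1.264
Css,max = 40.2 × 1.264 = 50.82 mcg/L
Css,min = Css,max × e^(−kτ) = 50.82 × 0.2089 ≈ 10.6 mcg/L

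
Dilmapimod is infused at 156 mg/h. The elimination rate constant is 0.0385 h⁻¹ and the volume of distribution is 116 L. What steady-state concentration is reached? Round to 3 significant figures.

CL = k · V = 0.0385 × 116 = 4.466 L/h
Css = rate / CL = 156 / 4.466 ≈ 34.9 mg/L

34.9 mg/L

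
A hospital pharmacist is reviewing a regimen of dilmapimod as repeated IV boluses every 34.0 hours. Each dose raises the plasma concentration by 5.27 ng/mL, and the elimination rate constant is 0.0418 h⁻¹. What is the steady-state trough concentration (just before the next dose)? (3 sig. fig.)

Fraction remaining after one interval: e^(−kτ) = e^(−0.04180 × 34.0) = 0.2414
R = 1 / (1 − 0.2414) = 1.318
Css,max = 5.27 × 1.318 = 6.947 ng/mL
Css,min = Css,max × e^(−kτ) = 6.947 × 0.2414 ≈ 1.68 ng/mL

1.68 ng/mL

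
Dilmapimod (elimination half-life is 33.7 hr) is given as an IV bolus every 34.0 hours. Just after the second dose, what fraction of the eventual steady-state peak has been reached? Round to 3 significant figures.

k = ln 2 / 33.7 = 0.02057 hr⁻¹
f_n = 1 − e^(−nkτ) = 1 − e^(−2 × 0.02057 × 34.0) = 1 − e^(−1.399) = 1 − 0.2469 ≈ 0.753

0.753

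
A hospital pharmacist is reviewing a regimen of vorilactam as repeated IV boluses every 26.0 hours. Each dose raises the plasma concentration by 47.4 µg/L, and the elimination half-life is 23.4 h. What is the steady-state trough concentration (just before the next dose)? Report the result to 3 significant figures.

k = ln 2 / 23.4 = 0.02962 h⁻¹
Fraction remaining after one interval: e^(−kτ) = e^(−0.02962 × 26.0) = 0.4629
R = 1 / (1 − 0.4629) = 1.862
Css,max = 47.4 × 1.862 = 88.26 µg/L
Css,min = Css,max × e^(−kτ) = 88.26 × 0.4629 ≈ 40.9 µg/L

40.9 µg/L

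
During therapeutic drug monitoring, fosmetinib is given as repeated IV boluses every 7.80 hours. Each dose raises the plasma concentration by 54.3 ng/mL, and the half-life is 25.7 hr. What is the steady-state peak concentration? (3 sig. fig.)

k = ln 2 / 25.7 = 0.02697 hr⁻¹
Fraction remaining after one interval: e^(−kτ) = e^(−0.02697 × 7.80) = 0.8103
R = 1 / (1 − 0.8103) = 5.271
Css,max = 54.3 × 5.271 ≈ 286 ng/mL

286 ng/mL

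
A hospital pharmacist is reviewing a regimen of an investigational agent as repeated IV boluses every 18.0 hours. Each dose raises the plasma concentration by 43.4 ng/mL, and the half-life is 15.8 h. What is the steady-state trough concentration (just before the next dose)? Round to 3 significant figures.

k = ln 2 / 15.8 = 0.04387 h⁻¹
Fraction remaining after one interval: e^(−kτ) = e^(−0.04387 × 18.0) = 0.4540
R = 1 / (1 − 0.4540) = 1.831
Css,max = 43.4 × 1.831 = 79.49 ng/mL
Css,min = Css,max × e^(−kτ) = 79.49 × 0.4540 ≈ 36.1 ng/mL

36.1 ng/mL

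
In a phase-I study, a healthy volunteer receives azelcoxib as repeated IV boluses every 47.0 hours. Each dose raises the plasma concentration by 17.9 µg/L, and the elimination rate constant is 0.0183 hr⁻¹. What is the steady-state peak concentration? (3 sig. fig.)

Fraction remaining after one interval: e^(−kτ) = e^(−0.01830 × 47.0) = 0.4231
R = 1 / (1 − 0.4231) = 1.733
Css,max = 17.9 × 1.733 ≈ 31.0 µg/L

31.0 µg/L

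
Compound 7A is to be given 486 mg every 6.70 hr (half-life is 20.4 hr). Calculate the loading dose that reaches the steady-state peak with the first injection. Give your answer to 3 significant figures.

2390 mg

k = ln 2 / 20.4 = 0.03398 hr⁻¹
Accumulation ratio R = 1 / (1 − e^(−kτ)) = 1 / (1 − e^(−0.03398×6.70)) = 1 / (1 − 0.7964) = 4.912
Loading dose = maintenance dose × R = 486 × 4.912 ≈ 2390 mg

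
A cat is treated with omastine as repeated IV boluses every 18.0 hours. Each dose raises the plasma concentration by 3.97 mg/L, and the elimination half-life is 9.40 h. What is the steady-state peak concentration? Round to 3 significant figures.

5.40 mg/L

k = ln 2 / 9.40 = 0.07374 h⁻¹
Fraction remaining after one interval: e^(−kτ) = e^(−0.07374 × 18.0) = 0.2652
R = 1 / (1 − 0.2652) = 1.361
Css,max = 3.97 × 1.361 ≈ 5.40 mg/L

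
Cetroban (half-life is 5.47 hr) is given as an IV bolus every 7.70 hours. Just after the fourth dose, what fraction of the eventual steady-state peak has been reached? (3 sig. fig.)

k = ln 2 / 5.47 = 0.1267 hr⁻¹
f_n = 1 − e^(−nkτ) = 1 − e^(−4 × 0.1267 × 7.70) = 1 − e^(−3.903) = 1 − 0.02018 ≈ 0.980

0.980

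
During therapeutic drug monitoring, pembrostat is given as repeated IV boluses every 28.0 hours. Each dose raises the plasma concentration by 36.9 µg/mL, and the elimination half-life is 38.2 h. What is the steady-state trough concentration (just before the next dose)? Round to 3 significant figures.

55.7 µg/mL

k = ln 2 / 38.2 = 0.01815 h⁻¹
Fraction remaining after one interval: e^(−kτ) = e^(−0.01815 × 28.0) = 0.6017
R = 1 / (1 − 0.6017) = 2.510
Css,max = 36.9 × 2.510 = 92.63 µg/mL
Css,min = Css,max × e^(−kτ) = 92.63 × 0.6017 ≈ 55.7 µg/mL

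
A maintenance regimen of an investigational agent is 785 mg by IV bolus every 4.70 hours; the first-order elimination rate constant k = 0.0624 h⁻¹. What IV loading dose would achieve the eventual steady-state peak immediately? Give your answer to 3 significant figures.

Accumulation ratio R = 1 / (1 − e^(−kτ)) = 1 / (1 − e^(−0.06240×4.70)) = 1 / (1 − 0.7458) = 3.934
Loading dose = maintenance dose × R = 785 × 3.934 ≈ 3090 mg

3090 mg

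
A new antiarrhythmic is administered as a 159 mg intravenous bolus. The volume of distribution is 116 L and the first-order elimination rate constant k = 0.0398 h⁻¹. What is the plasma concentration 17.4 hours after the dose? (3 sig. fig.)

C₀ = dose / V = 159 / 116 = 1.371 µg/mL
C(t) = C₀ e^(−kt) = 1.371 × e^(−0.03980 × 17.4) = 1.371 × e^(−0.6925) = 1.371 × 0.5003 ≈ 0.686 µg/mL

0.686 µg/mL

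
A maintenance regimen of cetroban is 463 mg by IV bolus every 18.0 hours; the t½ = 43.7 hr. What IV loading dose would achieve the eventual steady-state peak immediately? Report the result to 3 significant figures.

1860 mg

k = ln 2 / 43.7 = 0.01586 hr⁻¹
Accumulation ratio R = 1 / (1 − e^(−kτ)) = 1 / (1 − e^(−0.01586×18.0)) = 1 / (1 − 0.7516) = 4.026
Loading dose = maintenance dose × R = 463 × 4.026 ≈ 1860 mg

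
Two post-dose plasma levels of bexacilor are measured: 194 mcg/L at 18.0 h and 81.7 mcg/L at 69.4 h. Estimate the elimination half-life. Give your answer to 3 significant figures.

41.2 hours

k = ln(C₁/C₂) / (t₂ − t₁) = ln(194/81.7) / (69.4 − 18.0)
  = 0.8648 / 51.40 = 0.01682 h⁻¹
t½ = ln 2 / k = ln 2 / 0.01682 ≈ 41.2 hours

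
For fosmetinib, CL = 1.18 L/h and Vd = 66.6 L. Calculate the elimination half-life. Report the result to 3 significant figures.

k = CL / V = 1.18 / 66.6 = 0.01772 h⁻¹
t½ = ln 2 / k = ln 2 / 0.01772 ≈ 39.1 hours

39.1 hours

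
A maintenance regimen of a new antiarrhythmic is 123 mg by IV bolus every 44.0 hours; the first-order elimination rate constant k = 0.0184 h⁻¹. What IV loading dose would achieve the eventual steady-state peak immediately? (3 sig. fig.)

Accumulation ratio R = 1 / (1 − e^(−kτ)) = 1 / (1 − e^(−0.01840×44.0)) = 1 / (1 − 0.4450) = 1.802
Loading dose = maintenance dose × R = 123 × 1.802 ≈ 222 mg

222 mg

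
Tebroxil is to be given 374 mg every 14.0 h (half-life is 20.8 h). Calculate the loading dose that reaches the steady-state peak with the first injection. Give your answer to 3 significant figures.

1000 mg

k = ln 2 / 20.8 = 0.03332 h⁻¹
Accumulation ratio R = 1 / (1 − e^(−kτ)) = 1 / (1 − e^(−0.03332×14.0)) = 1 / (1 − 0.6272) = 2.682
Loading dose = maintenance dose × R = 374 × 2.682 ≈ 1000 mg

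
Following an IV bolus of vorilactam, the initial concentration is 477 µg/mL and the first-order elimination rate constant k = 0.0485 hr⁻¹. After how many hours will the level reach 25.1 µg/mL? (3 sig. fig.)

C(t) = C₀ e^(−kt)  ⇒  t = ln(C₀/C) / k
t = ln(477/25.1) / 0.04850 = 2.945 / 0.04850 ≈ 60.7 hours

60.7 hours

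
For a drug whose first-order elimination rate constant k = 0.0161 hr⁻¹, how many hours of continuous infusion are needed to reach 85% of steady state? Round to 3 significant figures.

f = 1 − e^(−kt)  ⇒  t = −ln(1 − f) / k
t = −ln(1 − 0.85) / 0.01610 = 1.897 / 0.01610 ≈ 118 hours

118 hours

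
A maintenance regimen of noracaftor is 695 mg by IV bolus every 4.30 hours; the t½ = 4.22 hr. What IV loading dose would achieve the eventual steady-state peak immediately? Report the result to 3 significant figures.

k = ln 2 / 4.22 = 0.1643 hr⁻¹
Accumulation ratio R = 1 / (1 − e^(−kτ)) = 1 / (1 − e^(−0.1643×4.30)) = 1 / (1 − 0.4935) = 1.974
Loading dose = maintenance dose × R = 695 × 1.974 ≈ 1370 mg

1370 mg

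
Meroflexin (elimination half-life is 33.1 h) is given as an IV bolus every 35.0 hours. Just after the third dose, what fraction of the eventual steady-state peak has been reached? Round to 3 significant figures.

k = ln 2 / 33.1 = 0.02094 h⁻¹
f_n = 1 − e^(−nkτ) = 1 − e^(−3 × 0.02094 × 35.0) = 1 − e^(−2.199) = 1 − 0.1109 ≈ 0.889

0.889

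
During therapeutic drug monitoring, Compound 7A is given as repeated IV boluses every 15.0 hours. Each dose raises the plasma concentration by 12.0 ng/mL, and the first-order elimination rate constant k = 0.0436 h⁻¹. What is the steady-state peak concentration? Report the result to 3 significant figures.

25.0 ng/mL

Fraction remaining after one interval: e^(−kτ) = e^(−0.04360 × 15.0) = 0.5200
R = 1 / (1 − 0.5200) = 2.083
Css,max = 12.0 × 2.083 ≈ 25.0 ng/mL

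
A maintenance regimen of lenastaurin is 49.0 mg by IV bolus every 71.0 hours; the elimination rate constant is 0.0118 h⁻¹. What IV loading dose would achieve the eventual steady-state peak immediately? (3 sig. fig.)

86.4 mg

Accumulation ratio R = 1 / (1 − e^(−kτ)) = 1 / (1 − e^(−0.01180×71.0)) = 1 / (1 − 0.4327) = 1.763
Loading dose = maintenance dose × R = 49.0 × 1.763 ≈ 86.4 mg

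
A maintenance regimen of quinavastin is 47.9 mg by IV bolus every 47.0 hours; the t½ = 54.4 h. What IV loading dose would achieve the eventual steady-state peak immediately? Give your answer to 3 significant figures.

k = ln 2 / 54.4 = 0.01274 h⁻¹
Accumulation ratio R = 1 / (1 − e^(−kτ)) = 1 / (1 − e^(−0.01274×47.0)) = 1 / (1 − 0.5494) = 2.219
Loading dose = maintenance dose × R = 47.9 × 2.219 ≈ 106 mg

106 mg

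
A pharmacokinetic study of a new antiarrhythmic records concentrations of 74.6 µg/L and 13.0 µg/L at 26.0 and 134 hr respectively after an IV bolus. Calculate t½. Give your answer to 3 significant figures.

k = ln(C₁/C₂) / (t₂ − t₁) = ln(74.6/13.0) / (134 − 26.0)
  = 1.747 / 108.0 = 0.01618 hr⁻¹
t½ = ln 2 / k = ln 2 / 0.01618 ≈ 42.8 hours

42.8 hours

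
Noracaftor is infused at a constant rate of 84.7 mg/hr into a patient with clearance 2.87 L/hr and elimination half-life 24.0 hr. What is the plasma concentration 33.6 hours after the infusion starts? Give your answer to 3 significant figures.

Css = rate / CL = 84.7 / 2.87 = 29.51 mg/L
k = ln 2 / 24.0 = 0.02888 hr⁻¹
C(t) = Css (1 − e^(−kt)) = 29.51 × (1 − e^(−0.9704)) = 29.51 × 0.6211 ≈ 18.3 mg/L

18.3 mg/L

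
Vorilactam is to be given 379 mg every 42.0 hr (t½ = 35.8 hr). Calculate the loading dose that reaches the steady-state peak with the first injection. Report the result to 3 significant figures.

k = ln 2 / 35.8 = 0.01936 hr⁻¹
Accumulation ratio R = 1 / (1 − e^(−kτ)) = 1 / (1 − e^(−0.01936×42.0)) = 1 / (1 − 0.4434) = 1.797
Loading dose = maintenance dose × R = 379 × 1.797 ≈ 681 mg

681 mg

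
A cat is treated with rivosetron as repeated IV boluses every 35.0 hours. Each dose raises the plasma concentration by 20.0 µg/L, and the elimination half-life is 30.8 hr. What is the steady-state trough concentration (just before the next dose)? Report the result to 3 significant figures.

k = ln 2 / 30.8 = 0.02250 hr⁻¹
Fraction remaining after one interval: e^(−kτ) = e^(−0.02250 × 35.0) = 0.4549
R = 1 / (1 − 0.4549) = 1.835
Css,max = 20.0 × 1.835 = 36.69 µg/L
Css,min = Css,max × e^(−kτ) = 36.69 × 0.4549 ≈ 16.7 µg/L

16.7 µg/L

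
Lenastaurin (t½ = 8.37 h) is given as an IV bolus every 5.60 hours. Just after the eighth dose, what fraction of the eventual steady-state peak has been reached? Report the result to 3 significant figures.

k = ln 2 / 8.37 = 0.08281 h⁻¹
f_n = 1 − e^(−nkτ) = 1 − e^(−8 × 0.08281 × 5.60) = 1 − e^(−3.710) = 1 − 0.02448 ≈ 0.976

0.976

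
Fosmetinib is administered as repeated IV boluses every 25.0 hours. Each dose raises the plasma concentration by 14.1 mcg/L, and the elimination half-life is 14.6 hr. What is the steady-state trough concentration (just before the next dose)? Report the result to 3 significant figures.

6.19 mcg/L

k = ln 2 / 14.6 = 0.04748 hr⁻¹
Fraction remaining after one interval: e^(−kτ) = e^(−0.04748 × 25.0) = 0.3052
R = 1 / (1 − 0.3052) = 1.439
Css,max = 14.1 × 1.439 = 20.29 mcg/L
Css,min = Css,max × e^(−kτ) = 20.29 × 0.3052 ≈ 6.19 mcg/L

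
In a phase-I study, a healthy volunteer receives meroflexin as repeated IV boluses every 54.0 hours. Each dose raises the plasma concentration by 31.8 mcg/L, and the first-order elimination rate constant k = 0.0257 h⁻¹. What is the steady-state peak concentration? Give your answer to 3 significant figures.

Fraction remaining after one interval: e^(−kτ) = e^(−0.02570 × 54.0) = 0.2496
R = 1 / (1 − 0.2496) = 1.333
Css,max = 31.8 × 1.333 ≈ 42.4 mcg/L

42.4 mcg/L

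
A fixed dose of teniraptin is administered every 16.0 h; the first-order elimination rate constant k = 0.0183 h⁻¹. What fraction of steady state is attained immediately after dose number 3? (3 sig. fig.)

0.585

f_n = 1 − e^(−nkτ) = 1 − e^(−3 × 0.01830 × 16.0) = 1 − e^(−0.8784) = 1 − 0.4154 ≈ 0.585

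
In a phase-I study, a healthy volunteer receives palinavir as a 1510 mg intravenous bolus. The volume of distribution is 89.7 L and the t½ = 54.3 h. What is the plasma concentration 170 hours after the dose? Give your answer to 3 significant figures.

1.92 mg/L

C₀ = dose / V = 1510 / 89.7 = 16.83 mg/L
k = ln 2 / 54.3 = 0.01277 h⁻¹
C(t) = C₀ e^(−kt) = 16.83 × e^(−0.01277 × 170) = 16.83 × e^(−2.170) = 16.83 × 0.1142 ≈ 1.92 mg/L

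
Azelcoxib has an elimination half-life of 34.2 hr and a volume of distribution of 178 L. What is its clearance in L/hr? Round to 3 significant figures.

3.61 L/hr

k = ln 2 / t½ = ln 2 / 34.2 = 0.02027 hr⁻¹
CL = k · V = 0.02027 × 178 ≈ 3.61 L/hr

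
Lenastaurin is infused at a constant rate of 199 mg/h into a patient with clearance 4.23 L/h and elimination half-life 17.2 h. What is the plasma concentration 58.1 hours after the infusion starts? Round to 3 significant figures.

Css = rate / CL = 199 / 4.23 = 47.04 µg/mL
k = ln 2 / 17.2 = 0.04030 h⁻¹
C(t) = Css (1 − e^(−kt)) = 47.04 × (1 − e^(−2.341)) = 47.04 × 0.9038 ≈ 42.5 µg/mL

42.5 µg/mL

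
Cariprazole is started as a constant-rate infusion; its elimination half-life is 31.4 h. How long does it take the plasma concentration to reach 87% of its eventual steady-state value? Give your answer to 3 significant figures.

k = ln 2 / 31.4 = 0.02207 h⁻¹
f = 1 − e^(−kt)  ⇒  t = −ln(1 − f) / k
t = −ln(1 − 0.87) / 0.02207 = 2.040 / 0.02207 ≈ 92.4 hours

92.4 hours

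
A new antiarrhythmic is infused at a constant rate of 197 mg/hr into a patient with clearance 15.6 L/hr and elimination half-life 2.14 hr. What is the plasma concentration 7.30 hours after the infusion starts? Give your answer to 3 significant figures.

Css = rate / CL = 197 / 15.6 = 12.63 µg/mL
k = ln 2 / 2.14 = 0.3239 hr⁻¹
C(t) = Css (1 − e^(−kt)) = 12.63 × (1 − e^(−2.364)) = 12.63 × 0.9060 ≈ 11.4 µg/mL

11.4 µg/mL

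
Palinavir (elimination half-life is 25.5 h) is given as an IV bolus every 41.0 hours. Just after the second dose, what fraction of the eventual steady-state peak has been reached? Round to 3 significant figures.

0.892

k = ln 2 / 25.5 = 0.02718 h⁻¹
f_n = 1 − e^(−nkτ) = 1 − e^(−2 × 0.02718 × 41.0) = 1 − e^(−2.229) = 1 − 0.1076 ≈ 0.892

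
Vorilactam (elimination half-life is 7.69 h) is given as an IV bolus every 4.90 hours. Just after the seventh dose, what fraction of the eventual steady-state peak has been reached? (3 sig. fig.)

k = ln 2 / 7.69 = 0.09014 h⁻¹
f_n = 1 − e^(−nkτ) = 1 − e^(−7 × 0.09014 × 4.90) = 1 − e^(−3.092) = 1 − 0.04543 ≈ 0.955

0.955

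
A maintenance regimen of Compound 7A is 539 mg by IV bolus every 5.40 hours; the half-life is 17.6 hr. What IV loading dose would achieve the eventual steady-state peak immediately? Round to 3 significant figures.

k = ln 2 / 17.6 = 0.03938 hr⁻¹
Accumulation ratio R = 1 / (1 − e^(−kτ)) = 1 / (1 − e^(−0.03938×5.40)) = 1 / (1 − 0.8084) = 5.220
Loading dose = maintenance dose × R = 539 × 5.220 ≈ 2810 mg

2810 mg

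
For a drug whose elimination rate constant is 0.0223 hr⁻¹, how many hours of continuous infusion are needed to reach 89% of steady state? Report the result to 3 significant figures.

f = 1 − e^(−kt)  ⇒  t = −ln(1 − f) / k
t = −ln(1 − 0.89) / 0.02230 = 2.207 / 0.02230 ≈ 99.0 hours

99.0 hours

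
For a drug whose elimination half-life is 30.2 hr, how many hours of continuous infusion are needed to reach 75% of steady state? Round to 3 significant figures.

60.4 hours

k = ln 2 / 30.2 = 0.02295 hr⁻¹
f = 1 − e^(−kt)  ⇒  t = −ln(1 − f) / k
t = −ln(1 − 0.75) / 0.02295 = 1.386 / 0.02295 ≈ 60.4 hours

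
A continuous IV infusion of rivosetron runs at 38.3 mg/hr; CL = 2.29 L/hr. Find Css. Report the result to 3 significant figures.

16.7 µg/mL

Css = infusion rate / CL = 38.3 / 2.29 ≈ 16.7 µg/mL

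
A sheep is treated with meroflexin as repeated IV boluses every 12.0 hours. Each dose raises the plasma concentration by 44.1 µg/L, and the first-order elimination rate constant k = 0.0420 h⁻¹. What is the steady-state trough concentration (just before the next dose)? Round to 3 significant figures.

67.3 µg/L

Fraction remaining after one interval: e^(−kτ) = e^(−0.04200 × 12.0) = 0.6041
R = 1 / (1 − 0.6041) = 2.526
Css,max = 44.1 × 2.526 = 111.4 µg/L
Css,min = Css,max × e^(−kτ) = 111.4 × 0.6041 ≈ 67.3 µg/L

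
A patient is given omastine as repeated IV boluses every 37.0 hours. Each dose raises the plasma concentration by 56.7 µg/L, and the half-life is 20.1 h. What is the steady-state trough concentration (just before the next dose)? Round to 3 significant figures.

22.0 µg/L

k = ln 2 / 20.1 = 0.03448 h⁻¹
Fraction remaining after one interval: e^(−kτ) = e^(−0.03448 × 37.0) = 0.2792
R = 1 / (1 − 0.2792) = 1.387
Css,max = 56.7 × 1.387 = 78.66 µg/L
Css,min = Css,max × e^(−kτ) = 78.66 × 0.2792 ≈ 22.0 µg/L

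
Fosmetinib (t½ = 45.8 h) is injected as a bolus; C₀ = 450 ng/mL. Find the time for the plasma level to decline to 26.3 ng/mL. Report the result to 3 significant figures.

188 hours

k = ln 2 / 45.8 = 0.01513 h⁻¹
C(t) = C₀ e^(−kt)  ⇒  t = ln(C₀/C) / k
t = ln(450/26.3) / 0.01513 = 2.840 / 0.01513 ≈ 188 hours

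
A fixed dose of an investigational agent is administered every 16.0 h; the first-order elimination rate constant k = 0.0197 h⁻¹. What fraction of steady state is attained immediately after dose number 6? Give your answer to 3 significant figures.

0.849

f_n = 1 − e^(−nkτ) = 1 − e^(−6 × 0.01970 × 16.0) = 1 − e^(−1.891) = 1 − 0.1509 ≈ 0.849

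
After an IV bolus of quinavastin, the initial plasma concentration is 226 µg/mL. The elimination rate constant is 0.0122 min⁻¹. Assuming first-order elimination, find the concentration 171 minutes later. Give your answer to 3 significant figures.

C(t) = C₀ e^(−kt) = 226 × e^(−0.01220 × 171) = 226 × e^(−2.086) = 226 × 0.1242 ≈ 28.1 µg/mL

28.1 µg/mL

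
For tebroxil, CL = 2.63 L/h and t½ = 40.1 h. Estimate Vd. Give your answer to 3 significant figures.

k = ln 2 / t½ = ln 2 / 40.1 = 0.01729 h⁻¹
V = CL / k = 2.63 / 0.01729 ≈ 152 L

152 L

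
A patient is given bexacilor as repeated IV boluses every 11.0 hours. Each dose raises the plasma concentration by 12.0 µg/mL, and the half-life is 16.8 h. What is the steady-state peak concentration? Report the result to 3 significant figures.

32.9 µg/mL

k = ln 2 / 16.8 = 0.04126 h⁻¹
Fraction remaining after one interval: e^(−kτ) = e^(−0.04126 × 11.0) = 0.6352
R = 1 / (1 − 0.6352) = 2.741
Css,max = 12.0 × 2.741 ≈ 32.9 µg/mL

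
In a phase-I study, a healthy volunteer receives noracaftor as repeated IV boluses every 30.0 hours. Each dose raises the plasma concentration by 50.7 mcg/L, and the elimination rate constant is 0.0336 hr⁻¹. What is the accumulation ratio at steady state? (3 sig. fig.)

1.57

Fraction remaining after one interval: e^(−kτ) = e^(−0.03360 × 30.0) = 0.3649
R = 1 / (1 − 0.3649) = 1 / 0.6351 ≈ 1.57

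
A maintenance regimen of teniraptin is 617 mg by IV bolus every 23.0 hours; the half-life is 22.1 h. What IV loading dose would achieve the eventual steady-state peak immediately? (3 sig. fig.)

1200 mg

k = ln 2 / 22.1 = 0.03136 h⁻¹
Accumulation ratio R = 1 / (1 − e^(−kτ)) = 1 / (1 − e^(−0.03136×23.0)) = 1 / (1 − 0.4861) = 1.946
Loading dose = maintenance dose × R = 617 × 1.946 ≈ 1200 mg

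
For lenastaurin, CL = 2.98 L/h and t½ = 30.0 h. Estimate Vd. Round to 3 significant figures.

k = ln 2 / t½ = ln 2 / 30.0 = 0.02310 h⁻¹
V = CL / k = 2.98 / 0.02310 ≈ 129 L

129 L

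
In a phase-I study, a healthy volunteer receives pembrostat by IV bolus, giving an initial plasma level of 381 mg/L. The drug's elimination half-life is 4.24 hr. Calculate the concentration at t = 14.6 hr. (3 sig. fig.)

k = ln 2 / 4.24 = 0.1635 hr⁻¹
C(t) = C₀ e^(−kt) = 381 × e^(−0.1635 × 14.6) = 381 × e^(−2.387) = 381 × 0.09193 ≈ 35.0 mg/L

35.0 mg/L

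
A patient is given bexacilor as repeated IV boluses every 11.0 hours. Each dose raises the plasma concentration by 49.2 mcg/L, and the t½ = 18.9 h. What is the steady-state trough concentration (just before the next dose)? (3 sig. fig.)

k = ln 2 / 18.9 = 0.03667 h⁻¹
Fraction remaining after one interval: e^(−kτ) = e^(−0.03667 × 11.0) = 0.6680
R = 1 / (1 − 0.6680) = 3.012
Css,max = 49.2 × 3.012 = 148.2 mcg/L
Css,min = Css,max × e^(−kτ) = 148.2 × 0.6680 ≈ 99.0 mcg/L

99.0 mcg/L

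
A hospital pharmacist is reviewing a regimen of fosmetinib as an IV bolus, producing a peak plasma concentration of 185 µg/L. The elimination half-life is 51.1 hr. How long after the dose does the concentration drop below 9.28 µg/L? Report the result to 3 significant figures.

k = ln 2 / 51.1 = 0.01356 hr⁻¹
C(t) = C₀ e^(−kt)  ⇒  t = ln(C₀/C) / k
t = ln(185/9.28) / 0.01356 = 2.992 / 0.01356 ≈ 221 hours

221 hours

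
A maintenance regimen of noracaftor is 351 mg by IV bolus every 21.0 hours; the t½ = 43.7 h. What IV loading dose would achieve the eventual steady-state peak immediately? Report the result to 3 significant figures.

1240 mg

k = ln 2 / 43.7 = 0.01586 h⁻¹
Accumulation ratio R = 1 / (1 − e^(−kτ)) = 1 / (1 − e^(−0.01586×21.0)) = 1 / (1 − 0.7167) = 3.530
Loading dose = maintenance dose × R = 351 × 3.530 ≈ 1240 mg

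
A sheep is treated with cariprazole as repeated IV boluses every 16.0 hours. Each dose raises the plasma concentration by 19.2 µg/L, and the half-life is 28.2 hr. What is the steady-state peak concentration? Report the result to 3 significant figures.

k = ln 2 / 28.2 = 0.02458 hr⁻¹
Fraction remaining after one interval: e^(−kτ) = e^(−0.02458 × 16.0) = 0.6748
R = 1 / (1 − 0.6748) = 3.075
Css,max = 19.2 × 3.075 ≈ 59.0 µg/L

59.0 µg/L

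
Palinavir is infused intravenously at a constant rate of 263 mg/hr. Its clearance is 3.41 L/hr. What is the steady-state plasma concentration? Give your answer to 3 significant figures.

77.1 mg/L

Css = infusion rate / CL = 263 / 3.41 ≈ 77.1 mg/L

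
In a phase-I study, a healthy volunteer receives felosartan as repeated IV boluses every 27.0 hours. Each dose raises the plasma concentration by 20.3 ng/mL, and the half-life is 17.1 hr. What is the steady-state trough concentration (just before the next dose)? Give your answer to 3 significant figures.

k = ln 2 / 17.1 = 0.04053 hr⁻¹
Fraction remaining after one interval: e^(−kτ) = e^(−0.04053 × 27.0) = 0.3347
R = 1 / (1 − 0.3347) = 1.503
Css,max = 20.3 × 1.503 = 30.51 ng/mL
Css,min = Css,max × e^(−kτ) = 30.51 × 0.3347 ≈ 10.2 ng/mL

10.2 ng/mL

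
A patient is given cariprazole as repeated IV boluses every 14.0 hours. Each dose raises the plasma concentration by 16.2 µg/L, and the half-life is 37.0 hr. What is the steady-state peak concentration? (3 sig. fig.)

k = ln 2 / 37.0 = 0.01873 hr⁻¹
Fraction remaining after one interval: e^(−kτ) = e^(−0.01873 × 14.0) = 0.7693
R = 1 / (1 − 0.7693) = 4.335
Css,max = 16.2 × 4.335 ≈ 70.2 µg/L

70.2 µg/L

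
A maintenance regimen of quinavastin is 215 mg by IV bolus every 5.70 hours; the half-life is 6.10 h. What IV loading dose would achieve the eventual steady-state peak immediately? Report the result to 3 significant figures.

451 mg

k = ln 2 / 6.10 = 0.1136 h⁻¹
Accumulation ratio R = 1 / (1 − e^(−kτ)) = 1 / (1 − e^(−0.1136×5.70)) = 1 / (1 − 0.5233) = 2.098
Loading dose = maintenance dose × R = 215 × 2.098 ≈ 451 mg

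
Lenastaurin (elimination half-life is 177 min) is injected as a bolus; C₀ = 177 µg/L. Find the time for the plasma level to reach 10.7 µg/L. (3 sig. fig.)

k = ln 2 / 177 = 0.003916 min⁻¹
C(t) = C₀ e^(−kt)  ⇒  t = ln(C₀/C) / k
t = ln(177/10.7) / 0.003916 = 2.806 / 0.003916 ≈ 717 minutes

717 minutes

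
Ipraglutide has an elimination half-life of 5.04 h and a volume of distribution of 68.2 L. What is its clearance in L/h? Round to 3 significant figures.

9.38 L/h

k = ln 2 / t½ = ln 2 / 5.04 = 0.1375 h⁻¹
CL = k · V = 0.1375 × 68.2 ≈ 9.38 L/h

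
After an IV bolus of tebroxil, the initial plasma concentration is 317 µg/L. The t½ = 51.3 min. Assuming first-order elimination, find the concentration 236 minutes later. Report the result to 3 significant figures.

k = ln 2 / 51.3 = 0.01351 min⁻¹
236 min is 4.600 half-lives, so C = 317 × (1/2)^4.600 = 317 × 0.04122 ≈ 13.1 µg/L

13.1 µg/L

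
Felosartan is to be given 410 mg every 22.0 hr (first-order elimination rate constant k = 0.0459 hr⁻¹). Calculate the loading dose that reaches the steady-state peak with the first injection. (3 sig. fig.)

Accumulation ratio R = 1 / (1 − e^(−kτ)) = 1 / (1 − e^(−0.04590×22.0)) = 1 / (1 − 0.3643) = 1.573
Loading dose = maintenance dose × R = 410 × 1.573 ≈ 645 mg

645 mg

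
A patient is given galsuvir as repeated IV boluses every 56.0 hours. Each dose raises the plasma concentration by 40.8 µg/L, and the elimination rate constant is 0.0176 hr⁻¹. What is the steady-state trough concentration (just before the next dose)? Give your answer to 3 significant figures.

24.3 µg/L

Fraction remaining after one interval: e^(−kτ) = e^(−0.01760 × 56.0) = 0.3732
R = 1 / (1 − 0.3732) = 1.595
Css,max = 40.8 × 1.595 = 65.09 µg/L
Css,min = Css,max × e^(−kτ) = 65.09 × 0.3732 ≈ 24.3 µg/L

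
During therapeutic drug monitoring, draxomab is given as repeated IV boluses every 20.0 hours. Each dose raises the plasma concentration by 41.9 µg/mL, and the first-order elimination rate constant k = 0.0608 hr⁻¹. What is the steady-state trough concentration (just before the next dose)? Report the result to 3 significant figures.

17.7 µg/mL

Fraction remaining after one interval: e^(−kτ) = e^(−0.06080 × 20.0) = 0.2964
R = 1 / (1 − 0.2964) = 1.421
Css,max = 41.9 × 1.421 = 59.55 µg/mL
Css,min = Css,max × e^(−kτ) = 59.55 × 0.2964 ≈ 17.7 µg/mL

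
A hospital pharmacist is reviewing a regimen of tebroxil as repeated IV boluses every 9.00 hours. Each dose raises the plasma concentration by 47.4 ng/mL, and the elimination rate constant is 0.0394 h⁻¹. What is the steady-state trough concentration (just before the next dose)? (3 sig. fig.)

Fraction remaining after one interval: e^(−kτ) = e^(−0.03940 × 9.00) = 0.7015
R = 1 / (1 − 0.7015) = 3.350
Css,max = 47.4 × 3.350 = 158.8 ng/mL
Css,min = Css,max × e^(−kτ) = 158.8 × 0.7015 ≈ 111 ng/mL

111 ng/mL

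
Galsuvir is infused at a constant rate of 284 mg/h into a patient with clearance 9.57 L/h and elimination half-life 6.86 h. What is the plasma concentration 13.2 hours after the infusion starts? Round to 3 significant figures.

21.9 mg/L

Css = rate / CL = 284 / 9.57 = 29.68 mg/L
k = ln 2 / 6.86 = 0.1010 h⁻¹
C(t) = Css (1 − e^(−kt)) = 29.68 × (1 − e^(−1.334)) = 29.68 × 0.7365 ≈ 21.9 mg/L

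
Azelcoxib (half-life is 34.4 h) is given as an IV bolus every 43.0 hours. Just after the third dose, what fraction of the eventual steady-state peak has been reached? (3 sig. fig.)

k = ln 2 / 34.4 = 0.02015 h⁻¹
f_n = 1 − e^(−nkτ) = 1 − e^(−3 × 0.02015 × 43.0) = 1 − e^(−2.599) = 1 − 0.07433 ≈ 0.926

0.926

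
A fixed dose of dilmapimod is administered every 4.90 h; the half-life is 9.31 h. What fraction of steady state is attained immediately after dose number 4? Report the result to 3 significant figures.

k = ln 2 / 9.31 = 0.07445 h⁻¹
f_n = 1 − e^(−nkτ) = 1 − e^(−4 × 0.07445 × 4.90) = 1 − e^(−1.459) = 1 − 0.2324 ≈ 0.768

0.768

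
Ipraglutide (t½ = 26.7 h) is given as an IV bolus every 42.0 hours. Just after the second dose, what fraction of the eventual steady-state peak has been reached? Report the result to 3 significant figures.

0.887

k = ln 2 / 26.7 = 0.02596 h⁻¹
f_n = 1 − e^(−nkτ) = 1 − e^(−2 × 0.02596 × 42.0) = 1 − e^(−2.181) = 1 − 0.1130 ≈ 0.887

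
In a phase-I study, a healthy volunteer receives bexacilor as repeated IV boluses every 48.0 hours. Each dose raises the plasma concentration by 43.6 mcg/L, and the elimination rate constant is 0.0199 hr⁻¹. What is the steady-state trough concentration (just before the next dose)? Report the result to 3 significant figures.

27.3 mcg/L

Fraction remaining after one interval: e^(−kτ) = e^(−0.01990 × 48.0) = 0.3847
R = 1 / (1 − 0.3847) = 1.625
Css,max = 43.6 × 1.625 = 70.86 mcg/L
Css,min = Css,max × e^(−kτ) = 70.86 × 0.3847 ≈ 27.3 mcg/L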